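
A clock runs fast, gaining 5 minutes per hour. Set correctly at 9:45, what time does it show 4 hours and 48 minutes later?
For every 60 true minutes, the faulty clock advances 60 + 5 = 65 minutes.
True elapsed: 4 hours and 48 minutes = 288 minutes.
Faulty clock advances: 288 x 65/60 = 312 minutes (drift: 24 minutes ahead).
Shown time: 9:45 + 312 minutes = 2:57.

Final answer: 2:57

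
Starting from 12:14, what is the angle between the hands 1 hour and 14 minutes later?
First find the time 1 hour and 14 minutes after 12:14.
Total minutes: 12 x 60 + 14 + 1 x 60 + 14 = 808.
808 mod 720 = 88 minutes = 1:28.
Now compute the angle at 1:28:
Hour hand: 1 x 30 + 28 x 0.5 = 44 degrees
Minute hand: 28 x 6 = 168 degrees
Difference: |44 - 168| = 124 degrees
The angle is 124 degrees

Final answer: 124 degrees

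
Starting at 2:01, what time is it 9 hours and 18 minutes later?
Starting time: 2:01
Adding 18 minutes to 1 minute: 1 + 18 = 19 minutes
Adding 9 hours: 2 + 9 = 11
Final time: 11:19

Final answer: 11:19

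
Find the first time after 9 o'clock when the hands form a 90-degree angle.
At t minutes past 9:00, the hour hand is at 30 x 9 + 0.5t degrees and the minute hand is at 6t degrees.
The smaller angle between them is 90 degrees when |30H - 5.5t| = 90 or |30H - 5.5t| = 270.
With H = 9, solve 30 x 9 - 5.5t = +/- target for each target:
  t = (30 x 9 - 90) / 5.5 = 32.73
  t = (30 x 9 + 90) / 5.5 = 65.45 (outside (0, 60))
  t = (30 x 9 - 270) / 5.5 = 0 (outside (0, 60))
  t = (30 x 9 + 270) / 5.5 = 98.18 (outside (0, 60))
Valid solutions in (0, 60): {32.73} minutes.
First occurrence: t = 32.73 minutes.
The hands are at right angles at 32.73 minutes past 9:00.

Final answer: 32.73 minutes past 9:00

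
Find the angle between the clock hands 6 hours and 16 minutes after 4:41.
First find the time 6 hours and 16 minutes after 4:41.
Total minutes: 4 x 60 + 41 + 6 x 60 + 16 = 657.
657 mod 720 = 657 minutes = 10:57.
Now compute the angle at 10:57:
Hour hand: 10 x 30 + 57 x 0.5 = 328.5 degrees
Minute hand: 57 x 6 = 342 degrees
Difference: |328.5 - 342| = 13.5 degrees
The angle is 13.5 degrees

Final answer: 13.5 degrees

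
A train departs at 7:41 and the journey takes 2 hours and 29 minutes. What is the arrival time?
Starting time: 7:41
Adding 29 minutes to 41 minutes: 41 + 29 = 70 minutes = 1 hour and 10 minutes
Adding 2 hours: 7 + 2 + 1 (carry) = 10
Final time: 10:10

Final answer: 10:10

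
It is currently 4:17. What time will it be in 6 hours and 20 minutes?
Starting time: 4:17
Adding 20 minutes to 17 minutes: 17 + 20 = 37 minutes
Adding 6 hours: 4 + 6 = 10
Final time: 10:37

Final answer: 10:37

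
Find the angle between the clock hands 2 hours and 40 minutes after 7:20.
First find the time 2 hours and 40 minutes after 7:20.
Total minutes: 7 x 60 + 20 + 2 x 60 + 40 = 600.
600 mod 720 = 600 minutes = 10:00.
Now compute the angle at 10:00:
Hour hand: 10 x 30 + 0 x 0.5 = 300 degrees
Minute hand: 0 x 6 = 0 degrees
Difference: |300 - 0| = 300 degrees
Smaller angle: 360 - 300 = 60 degrees

Final answer: 60 degrees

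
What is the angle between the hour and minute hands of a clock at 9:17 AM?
Hour hand position: 9 x 30 + 17 x 0.5 = 278.5 degrees
Minute hand position: 17 x 6 = 102 degrees
Difference: |278.5 - 102| = 176.5 degrees
The angle between the hands is 176.5 degrees

Final answer: 176.5 degrees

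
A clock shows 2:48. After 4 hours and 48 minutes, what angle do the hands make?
First find the time 4 hours and 48 minutes after 2:48.
Total minutes: 2 x 60 + 48 + 4 x 60 + 48 = 456.
456 mod 720 = 456 minutes = 7:36.
Now compute the angle at 7:36:
Hour hand: 7 x 30 + 36 x 0.5 = 228 degrees
Minute hand: 36 x 6 = 216 degrees
Difference: |228 - 216| = 12 degrees
The angle is 12 degrees

Final answer: 12 degrees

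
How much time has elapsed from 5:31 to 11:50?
From 5:31 to 11:50:
(11 x 60 + 50) - (5 x 60 + 31) = 710 - 331 = 379 minutes
= 6 hours and 19 minutes

Final answer: 6 hours and 19 minutes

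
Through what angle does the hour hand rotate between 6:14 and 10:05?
The hour hand moves 0.5 degrees per minute.
Time elapsed: 10:05 - 6:14 = 231 minutes
Angular displacement: 231 x 0.5 = 115.5 degrees

Final answer: 115.5 degrees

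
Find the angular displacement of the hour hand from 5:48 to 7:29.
The hour hand moves 0.5 degrees per minute.
Time elapsed: 7:29 - 5:48 = 101 minutes
Angular displacement: 101 x 0.5 = 50.5 degrees

Final answer: 50.5 degrees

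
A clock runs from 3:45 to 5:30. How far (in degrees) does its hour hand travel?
The hour hand moves 0.5 degrees per minute.
Time elapsed: 5:30 - 3:45 = 105 minutes
Angular displacement: 105 x 0.5 = 52.5 degrees

Final answer: 52.5 degrees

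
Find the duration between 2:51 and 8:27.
From 2:51 to 8:27:
(8 x 60 + 27) - (2 x 60 + 51) = 507 - 171 = 336 minutes
= 5 hours and 36 minutes

Final answer: 5 hours and 36 minutes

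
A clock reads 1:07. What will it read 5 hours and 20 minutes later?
Starting time: 1:07
Adding 20 minutes to 7 minutes: 7 + 20 = 27 minutes
Adding 5 hours: 1 + 5 = 6
Final time: 6:27

Final answer: 6:27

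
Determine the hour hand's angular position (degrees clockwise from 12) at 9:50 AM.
The hour hand moves 30 degrees per hour and 0.5 degrees per minute.
At 9:50: (9) x 30 + 50 x 0.5 = 270 + 25 = 295 degrees

Final answer: 295 degrees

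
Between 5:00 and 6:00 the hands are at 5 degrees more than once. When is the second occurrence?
At t minutes past 5:00, the hour hand is at 30 x 5 + 0.5t degrees and the minute hand is at 6t degrees.
The smaller angle between them is 5 degrees when |30H - 5.5t| = 5 or |30H - 5.5t| = 355.
With H = 5, solve 30 x 5 - 5.5t = +/- target for each target:
  t = (30 x 5 - 5) / 5.5 = 26.36
  t = (30 x 5 + 5) / 5.5 = 28.18
  t = (30 x 5 - 355) / 5.5 = -37.27 (outside (0, 60))
  t = (30 x 5 + 355) / 5.5 = 91.82 (outside (0, 60))
Valid solutions in (0, 60): {26.36, 28.18} minutes.
The second occurrence is t = 28.18 minutes.
The hands form a 5-degree angle at 28.18 minutes past 5:00.

Final answer: 28.18 minutes past 5:00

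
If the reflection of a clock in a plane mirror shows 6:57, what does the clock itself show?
Reflection across the vertical (12-6) axis maps a hand at angle A degrees to (360 - A) degrees, which sends a reading of T minutes past 12:00 to (720 - T) minutes past 12:00.
Mirror reads 6:57 = 417 minutes past 12:00.
Actual time: (720 - 417) mod 720 = 303 minutes = 5:03.

Final answer: 5:03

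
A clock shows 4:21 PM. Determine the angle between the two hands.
Hour hand position: 4 x 30 + 21 x 0.5 = 130.5 degrees
Minute hand position: 21 x 6 = 126 degrees
Difference: |130.5 - 126| = 4.5 degrees
The angle between the hands is 4.5 degrees

Final answer: 4.5 degrees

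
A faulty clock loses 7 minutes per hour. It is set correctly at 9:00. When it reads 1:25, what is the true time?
For every 60 true minutes, the faulty clock advances 53 minutes, so 1 faulty-clock minute corresponds to 60/53 true minutes.
From 9:00 to 1:25 on the faulty dial is 265 minutes.
True elapsed: 265 x 60/53 = 300 minutes = 5 hours.
True time: 9:00 + 5 hours = 2:00.

Final answer: 2:00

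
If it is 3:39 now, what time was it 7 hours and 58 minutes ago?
Starting time: 3:39 = 219 total minutes past 12:00
Subtracting: 7 hours and 58 minutes = 478 minutes
219 - 478 = -259 (negative, add 12 hours = 720) = 461 minutes
= 7 hours and 41 minutes past 12:00 = 7:41

Final answer: 7:41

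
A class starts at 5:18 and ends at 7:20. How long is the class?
From 5:18 to 7:20:
(7 x 60 + 20) - (5 x 60 + 18) = 440 - 318 = 122 minutes
= 2 hours and 2 minutes

Final answer: 2 hours and 2 minutes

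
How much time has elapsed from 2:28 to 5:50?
From 2:28 to 5:50:
(5 x 60 + 50) - (2 x 60 + 28) = 350 - 148 = 202 minutes
= 3 hours and 22 minutes

Final answer: 3 hours and 22 minutes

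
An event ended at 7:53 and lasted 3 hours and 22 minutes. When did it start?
Starting time: 7:53 = 473 total minutes past 12:00
Subtracting: 3 hours and 22 minutes = 202 minutes
473 - 202 = 271 minutes
= 4 hours and 31 minutes past 12:00 = 4:31

Final answer: 4:31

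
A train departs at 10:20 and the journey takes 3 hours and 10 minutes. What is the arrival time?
Starting time: 10:20
Adding 10 minutes to 20 minutes: 20 + 10 = 30 minutes
Adding 3 hours: 10 + 3 = 13 - 12 = 1
Final time: 1:30

Final answer: 1:30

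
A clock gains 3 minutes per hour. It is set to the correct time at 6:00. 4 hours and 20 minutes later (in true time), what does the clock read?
For every 60 true minutes, the faulty clock advances 60 + 3 = 63 minutes.
True elapsed: 4 hours and 20 minutes = 260 minutes.
Faulty clock advances: 260 x 63/60 = 273 minutes (drift: 13 minutes ahead).
Shown time: 6:00 + 273 minutes = 10:33.

Final answer: 10:33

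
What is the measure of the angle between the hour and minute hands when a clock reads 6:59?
Hour hand position: 6 x 30 + 59 x 0.5 = 209.5 degrees
Minute hand position: 59 x 6 = 354 degrees
Difference: |209.5 - 354| = 144.5 degrees
The angle between the hands is 144.5 degrees

Final answer: 144.5 degrees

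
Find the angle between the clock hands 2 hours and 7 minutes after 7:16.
First find the time 2 hours and 7 minutes after 7:16.
Total minutes: 7 x 60 + 16 + 2 x 60 + 7 = 563.
563 mod 720 = 563 minutes = 9:23.
Now compute the angle at 9:23:
Hour hand: 9 x 30 + 23 x 0.5 = 281.5 degrees
Minute hand: 23 x 6 = 138 degrees
Difference: |281.5 - 138| = 143.5 degrees
The angle is 143.5 degrees

Final answer: 143.5 degrees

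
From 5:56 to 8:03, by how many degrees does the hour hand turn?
The hour hand moves 0.5 degrees per minute.
Time elapsed: 8:03 - 5:56 = 127 minutes
Angular displacement: 127 x 0.5 = 63.5 degrees

Final answer: 63.5 degrees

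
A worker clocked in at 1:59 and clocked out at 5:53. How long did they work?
From 1:59 to 5:53:
(5 x 60 + 53) - (1 x 60 + 59) = 353 - 119 = 234 minutes
= 3 hours and 54 minutes

Final answer: 3 hours and 54 minutes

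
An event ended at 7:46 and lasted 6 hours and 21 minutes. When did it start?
Starting time: 7:46 = 466 total minutes past 12:00
Subtracting: 6 hours and 21 minutes = 381 minutes
466 - 381 = 85 minutes
= 1 hour and 25 minutes past 12:00 = 1:25

Final answer: 1:25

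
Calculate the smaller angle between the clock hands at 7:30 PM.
Hour hand position: 7 x 30 + 30 x 0.5 = 225 degrees
Minute hand position: 30 x 6 = 180 degrees
Difference: |225 - 180| = 45 degrees
The angle between the hands is 45 degrees

Final answer: 45 degrees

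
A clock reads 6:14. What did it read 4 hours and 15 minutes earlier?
Starting time: 6:14 = 374 total minutes past 12:00
Subtracting: 4 hours and 15 minutes = 255 minutes
374 - 255 = 119 minutes
= 1 hour and 59 minutes past 12:00 = 1:59

Final answer: 1:59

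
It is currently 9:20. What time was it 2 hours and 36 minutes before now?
Starting time: 9:20 = 560 total minutes past 12:00
Subtracting: 2 hours and 36 minutes = 156 minutes
560 - 156 = 404 minutes
= 6 hours and 44 minutes past 12:00 = 6:44

Final answer: 6:44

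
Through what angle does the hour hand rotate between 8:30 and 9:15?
The hour hand moves 0.5 degrees per minute.
Time elapsed: 9:15 - 8:30 = 45 minutes
Angular displacement: 45 x 0.5 = 22.5 degrees

Final answer: 22.5 degrees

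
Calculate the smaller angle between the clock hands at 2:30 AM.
Hour hand position: 2 x 30 + 30 x 0.5 = 75 degrees
Minute hand position: 30 x 6 = 180 degrees
Difference: |75 - 180| = 105 degrees
The angle between the hands is 105 degrees

Final answer: 105 degrees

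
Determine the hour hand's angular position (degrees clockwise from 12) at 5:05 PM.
The hour hand moves 30 degrees per hour and 0.5 degrees per minute.
At 5:05: (5) x 30 + 5 x 0.5 = 150 + 2.5 = 152.5 degrees

Final answer: 152.5 degrees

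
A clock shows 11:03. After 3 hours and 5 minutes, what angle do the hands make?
First find the time 3 hours and 5 minutes after 11:03.
Total minutes: 11 x 60 + 3 + 3 x 60 + 5 = 848.
848 mod 720 = 128 minutes = 2:08.
Now compute the angle at 2:08:
Hour hand: 2 x 30 + 8 x 0.5 = 64 degrees
Minute hand: 8 x 6 = 48 degrees
Difference: |64 - 48| = 16 degrees
The angle is 16 degrees

Final answer: 16 degrees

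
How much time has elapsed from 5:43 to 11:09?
From 5:43 to 11:09:
(11 x 60 + 9) - (5 x 60 + 43) = 669 - 343 = 326 minutes
= 5 hours and 26 minutes

Final answer: 5 hours and 26 minutes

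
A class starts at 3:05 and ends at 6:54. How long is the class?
From 3:05 to 6:54:
(6 x 60 + 54) - (3 x 60 + 5) = 414 - 185 = 229 minutes
= 3 hours and 49 minutes

Final answer: 3 hours and 49 minutes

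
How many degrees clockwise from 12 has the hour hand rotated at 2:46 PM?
The hour hand moves 30 degrees per hour and 0.5 degrees per minute.
At 2:46: (2) x 30 + 46 x 0.5 = 60 + 23 = 83 degrees

Final answer: 83 degrees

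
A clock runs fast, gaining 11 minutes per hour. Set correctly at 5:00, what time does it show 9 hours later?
For every 60 true minutes, the faulty clock advances 60 + 11 = 71 minutes.
True elapsed: 9 hours = 540 minutes.
Faulty clock advances: 540 x 71/60 = 639 minutes (drift: 99 minutes ahead).
Shown time: 5:00 + 639 minutes = 3:39.

Final answer: 3:39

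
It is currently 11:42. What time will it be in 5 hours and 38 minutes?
Starting time: 11:42
Adding 38 minutes to 42 minutes: 42 + 38 = 80 minutes = 1 hour and 20 minutes
Adding 5 hours: 11 + 5 + 1 (carry) = 17 - 12 = 5
Final time: 5:20

Final answer: 5:20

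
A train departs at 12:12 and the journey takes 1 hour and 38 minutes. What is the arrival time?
Starting time: 12:12
Adding 38 minutes to 12 minutes: 12 + 38 = 50 minutes
Adding 1 hour: 12 + 1 = 13 - 12 = 1
Final time: 1:50

Final answer: 1:50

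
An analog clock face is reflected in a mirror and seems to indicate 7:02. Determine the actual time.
Reflection across the vertical (12-6) axis maps a hand at angle A degrees to (360 - A) degrees, which sends a reading of T minutes past 12:00 to (720 - T) minutes past 12:00.
Mirror reads 7:02 = 422 minutes past 12:00.
Actual time: (720 - 422) mod 720 = 298 minutes = 4:58.

Final answer: 4:58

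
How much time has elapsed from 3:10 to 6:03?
From 3:10 to 6:03:
(6 x 60 + 3) - (3 x 60 + 10) = 363 - 190 = 173 minutes
= 2 hours and 53 minutes

Final answer: 2 hours and 53 minutes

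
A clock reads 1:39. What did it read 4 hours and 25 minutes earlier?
Starting time: 1:39 = 99 total minutes past 12:00
Subtracting: 4 hours and 25 minutes = 265 minutes
99 - 265 = -166 (negative, add 12 hours = 720) = 554 minutes
= 9 hours and 14 minutes past 12:00 = 9:14

Final answer: 9:14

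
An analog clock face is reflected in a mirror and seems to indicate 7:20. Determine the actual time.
Reflection across the vertical (12-6) axis maps a hand at angle A degrees to (360 - A) degrees, which sends a reading of T minutes past 12:00 to (720 - T) minutes past 12:00.
Mirror reads 7:20 = 440 minutes past 12:00.
Actual time: (720 - 440) mod 720 = 280 minutes = 4:40.

Final answer: 4:40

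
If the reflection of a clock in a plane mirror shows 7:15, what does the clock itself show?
Reflection across the vertical (12-6) axis maps a hand at angle A degrees to (360 - A) degrees, which sends a reading of T minutes past 12:00 to (720 - T) minutes past 12:00.
Mirror reads 7:15 = 435 minutes past 12:00.
Actual time: (720 - 435) mod 720 = 285 minutes = 4:45.

Final answer: 4:45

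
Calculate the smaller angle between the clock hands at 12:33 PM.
Hour hand position: 0 x 30 + 33 x 0.5 = 16.5 degrees
Minute hand position: 33 x 6 = 198 degrees
Difference: |16.5 - 198| = 181.5 degrees
Since 181.5 > 180, the smaller angle is 360 - 181.5 = 178.5 degrees

Final answer: 178.5 degrees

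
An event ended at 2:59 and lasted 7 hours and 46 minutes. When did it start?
Starting time: 2:59 = 179 total minutes past 12:00
Subtracting: 7 hours and 46 minutes = 466 minutes
179 - 466 = -287 (negative, add 12 hours = 720) = 433 minutes
= 7 hours and 13 minutes past 12:00 = 7:13

Final answer: 7:13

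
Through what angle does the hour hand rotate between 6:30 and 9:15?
The hour hand moves 0.5 degrees per minute.
Time elapsed: 9:15 - 6:30 = 165 minutes
Angular displacement: 165 x 0.5 = 82.5 degrees

Final answer: 82.5 degrees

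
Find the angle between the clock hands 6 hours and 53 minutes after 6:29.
First find the time 6 hours and 53 minutes after 6:29.
Total minutes: 6 x 60 + 29 + 6 x 60 + 53 = 802.
802 mod 720 = 82 minutes = 1:22.
Now compute the angle at 1:22:
Hour hand: 1 x 30 + 22 x 0.5 = 41 degrees
Minute hand: 22 x 6 = 132 degrees
Difference: |41 - 132| = 91 degrees
The angle is 91 degrees

Final answer: 91 degrees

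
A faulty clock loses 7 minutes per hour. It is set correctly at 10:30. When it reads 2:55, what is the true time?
For every 60 true minutes, the faulty clock advances 53 minutes, so 1 faulty-clock minute corresponds to 60/53 true minutes.
From 10:30 to 2:55 on the faulty dial is 265 minutes.
True elapsed: 265 x 60/53 = 300 minutes = 5 hours.
True time: 10:30 + 5 hours = 3:30.

Final answer: 3:30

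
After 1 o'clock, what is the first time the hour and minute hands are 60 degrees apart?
At t minutes past 1:00, the hour hand is at 30 x 1 + 0.5t degrees and the minute hand is at 6t degrees.
The smaller angle between them is 60 degrees when |30H - 5.5t| = 60 or |30H - 5.5t| = 300.
With H = 1, solve 30 x 1 - 5.5t = +/- target for each target:
  t = (30 x 1 - 60) / 5.5 = -5.45 (outside (0, 60))
  t = (30 x 1 + 60) / 5.5 = 16.36
  t = (30 x 1 - 300) / 5.5 = -49.09 (outside (0, 60))
  t = (30 x 1 + 300) / 5.5 = 60 (outside (0, 60))
Valid solutions in (0, 60): {16.36} minutes.
The first occurrence is t = 16.36 minutes.
The hands form a 60-degree angle at 16.36 minutes past 1:00.

Final answer: 16.36 minutes past 1:00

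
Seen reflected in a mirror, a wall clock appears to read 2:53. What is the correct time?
Reflection across the vertical (12-6) axis maps a hand at angle A degrees to (360 - A) degrees, which sends a reading of T minutes past 12:00 to (720 - T) minutes past 12:00.
Mirror reads 2:53 = 173 minutes past 12:00.
Actual time: (720 - 173) mod 720 = 547 minutes = 9:07.

Final answer: 9:07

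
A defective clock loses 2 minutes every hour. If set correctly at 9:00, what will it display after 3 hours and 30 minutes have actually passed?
For every 60 true minutes, the faulty clock advances 60 - 2 = 58 minutes.
True elapsed: 3 hours and 30 minutes = 210 minutes.
Faulty clock advances: 210 x 58/60 = 203 minutes (drift: 7 minutes behind).
Shown time: 9:00 + 203 minutes = 12:23.

Final answer: 12:23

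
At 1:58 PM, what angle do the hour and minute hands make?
Hour hand position: 1 x 30 + 58 x 0.5 = 59 degrees
Minute hand position: 58 x 6 = 348 degrees
Difference: |59 - 348| = 289 degrees
Since 289 > 180, the smaller angle is 360 - 289 = 71 degrees

Final answer: 71 degrees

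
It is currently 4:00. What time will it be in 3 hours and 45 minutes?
Starting time: 4:00
Adding 45 minutes to 0 minutes: 0 + 45 = 45 minutes
Adding 3 hours: 4 + 3 = 7
Final time: 7:45

Final answer: 7:45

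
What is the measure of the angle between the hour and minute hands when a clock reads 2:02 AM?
Hour hand position: 2 x 30 + 2 x 0.5 = 61 degrees
Minute hand position: 2 x 6 = 12 degrees
Difference: |61 - 12| = 49 degrees
The angle between the hands is 49 degrees

Final answer: 49 degrees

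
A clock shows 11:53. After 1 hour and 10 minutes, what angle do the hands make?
First find the time 1 hour and 10 minutes after 11:53.
Total minutes: 11 x 60 + 53 + 1 x 60 + 10 = 783.
783 mod 720 = 63 minutes = 1:03.
Now compute the angle at 1:03:
Hour hand: 1 x 30 + 3 x 0.5 = 31.5 degrees
Minute hand: 3 x 6 = 18 degrees
Difference: |31.5 - 18| = 13.5 degrees
The angle is 13.5 degrees

Final answer: 13.5 degrees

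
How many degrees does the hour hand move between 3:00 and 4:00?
The hour hand moves 0.5 degrees per minute.
Time elapsed: 4:00 - 3:00 = 60 minutes
Angular displacement: 60 x 0.5 = 30 degrees

Final answer: 30 degrees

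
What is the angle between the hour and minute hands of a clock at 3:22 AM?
Hour hand position: 3 x 30 + 22 x 0.5 = 101 degrees
Minute hand position: 22 x 6 = 132 degrees
Difference: |101 - 132| = 31 degrees
The angle between the hands is 31 degrees

Final answer: 31 degrees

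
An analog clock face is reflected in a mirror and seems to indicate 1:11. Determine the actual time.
Reflection across the vertical (12-6) axis maps a hand at angle A degrees to (360 - A) degrees, which sends a reading of T minutes past 12:00 to (720 - T) minutes past 12:00.
Mirror reads 1:11 = 71 minutes past 12:00.
Actual time: (720 - 71) mod 720 = 649 minutes = 10:49.

Final answer: 10:49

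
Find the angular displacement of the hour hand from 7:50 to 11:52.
The hour hand moves 0.5 degrees per minute.
Time elapsed: 11:52 - 7:50 = 242 minutes
Angular displacement: 242 x 0.5 = 121 degrees

Final answer: 121 degrees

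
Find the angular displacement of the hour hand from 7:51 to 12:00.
The hour hand moves 0.5 degrees per minute.
Time elapsed: 12:00 - 7:51 = 249 minutes
Angular displacement: 249 x 0.5 = 124.5 degrees

Final answer: 124.5 degrees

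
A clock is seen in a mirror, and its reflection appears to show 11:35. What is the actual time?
Reflection across the vertical (12-6) axis maps a hand at angle A degrees to (360 - A) degrees, which sends a reading of T minutes past 12:00 to (720 - T) minutes past 12:00.
Mirror reads 11:35 = 695 minutes past 12:00.
Actual time: (720 - 695) mod 720 = 25 minutes = 12:25.

Final answer: 12:25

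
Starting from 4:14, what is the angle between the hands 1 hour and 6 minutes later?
First find the time 1 hour and 6 minutes after 4:14.
Total minutes: 4 x 60 + 14 + 1 x 60 + 6 = 320.
320 mod 720 = 320 minutes = 5:20.
Now compute the angle at 5:20:
Hour hand: 5 x 30 + 20 x 0.5 = 160 degrees
Minute hand: 20 x 6 = 120 degrees
Difference: |160 - 120| = 40 degrees
The angle is 40 degrees

Final answer: 40 degrees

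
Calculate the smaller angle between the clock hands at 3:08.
Hour hand position: 3 x 30 + 8 x 0.5 = 94 degrees
Minute hand position: 8 x 6 = 48 degrees
Difference: |94 - 48| = 46 degrees
The angle between the hands is 46 degrees

Final answer: 46 degrees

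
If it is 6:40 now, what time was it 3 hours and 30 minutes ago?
Starting time: 6:40 = 400 total minutes past 12:00
Subtracting: 3 hours and 30 minutes = 210 minutes
400 - 210 = 190 minutes
= 3 hours and 10 minutes past 12:00 = 3:10

Final answer: 3:10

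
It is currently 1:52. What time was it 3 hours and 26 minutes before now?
Starting time: 1:52 = 112 total minutes past 12:00
Subtracting: 3 hours and 26 minutes = 206 minutes
112 - 206 = -94 (negative, add 12 hours = 720) = 626 minutes
= 10 hours and 26 minutes past 12:00 = 10:26

Final answer: 10:26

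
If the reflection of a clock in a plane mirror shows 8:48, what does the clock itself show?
Reflection across the vertical (12-6) axis maps a hand at angle A degrees to (360 - A) degrees, which sends a reading of T minutes past 12:00 to (720 - T) minutes past 12:00.
Mirror reads 8:48 = 528 minutes past 12:00.
Actual time: (720 - 528) mod 720 = 192 minutes = 3:12.

Final answer: 3:12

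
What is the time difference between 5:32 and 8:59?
From 5:32 to 8:59:
(8 x 60 + 59) - (5 x 60 + 32) = 539 - 332 = 207 minutes
= 3 hours and 27 minutes

Final answer: 3 hours and 27 minutes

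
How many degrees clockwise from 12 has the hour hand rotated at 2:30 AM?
The hour hand moves 30 degrees per hour and 0.5 degrees per minute.
At 2:30: (2) x 30 + 30 x 0.5 = 60 + 15 = 75 degrees

Final answer: 75 degrees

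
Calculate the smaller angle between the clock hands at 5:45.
Hour hand position: 5 x 30 + 45 x 0.5 = 172.5 degrees
Minute hand position: 45 x 6 = 270 degrees
Difference: |172.5 - 270| = 97.5 degrees
The angle between the hands is 97.5 degrees

Final answer: 97.5 degrees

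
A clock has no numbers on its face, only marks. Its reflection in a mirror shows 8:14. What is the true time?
Reflection across the vertical (12-6) axis maps a hand at angle A degrees to (360 - A) degrees, which sends a reading of T minutes past 12:00 to (720 - T) minutes past 12:00.
Mirror reads 8:14 = 494 minutes past 12:00.
Actual time: (720 - 494) mod 720 = 226 minutes = 3:46.

Final answer: 3:46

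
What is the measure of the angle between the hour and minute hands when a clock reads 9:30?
Hour hand position: 9 x 30 + 30 x 0.5 = 285 degrees
Minute hand position: 30 x 6 = 180 degrees
Difference: |285 - 180| = 105 degrees
The angle between the hands is 105 degrees

Final answer: 105 degrees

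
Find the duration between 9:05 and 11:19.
From 9:05 to 11:19:
(11 x 60 + 19) - (9 x 60 + 5) = 679 - 545 = 134 minutes
= 2 hours and 14 minutes

Final answer: 2 hours and 14 minutes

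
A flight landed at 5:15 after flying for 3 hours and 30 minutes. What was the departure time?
Starting time: 5:15 = 315 total minutes past 12:00
Subtracting: 3 hours and 30 minutes = 210 minutes
315 - 210 = 105 minutes
= 1 hour and 45 minutes past 12:00 = 1:45

Final answer: 1:45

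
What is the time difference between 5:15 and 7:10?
From 5:15 to 7:10:
(7 x 60 + 10) - (5 x 60 + 15) = 430 - 315 = 115 minutes
= 1 hour and 55 minutes

Final answer: 1 hour and 55 minutes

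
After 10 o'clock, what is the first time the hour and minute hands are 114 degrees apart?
At t minutes past 10:00, the hour hand is at 30 x 10 + 0.5t degrees and the minute hand is at 6t degrees.
The smaller angle between them is 114 degrees when |30H - 5.5t| = 114 or |30H - 5.5t| = 246.
With H = 10, solve 30 x 10 - 5.5t = +/- target for each target:
  t = (30 x 10 - 114) / 5.5 = 33.82
  t = (30 x 10 + 114) / 5.5 = 75.27 (outside (0, 60))
  t = (30 x 10 - 246) / 5.5 = 9.82
  t = (30 x 10 + 246) / 5.5 = 99.27 (outside (0, 60))
Valid solutions in (0, 60): {9.82, 33.82} minutes.
The first occurrence is t = 9.82 minutes.
The hands form a 114-degree angle at 9.82 minutes past 10:00.

Final answer: 9.82 minutes past 10:00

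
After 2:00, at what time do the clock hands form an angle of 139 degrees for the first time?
At t minutes past 2:00, the hour hand is at 30 x 2 + 0.5t degrees and the minute hand is at 6t degrees.
The smaller angle between them is 139 degrees when |30H - 5.5t| = 139 or |30H - 5.5t| = 221.
With H = 2, solve 30 x 2 - 5.5t = +/- target for each target:
  t = (30 x 2 - 139) / 5.5 = -14.36 (outside (0, 60))
  t = (30 x 2 + 139) / 5.5 = 36.18
  t = (30 x 2 - 221) / 5.5 = -29.27 (outside (0, 60))
  t = (30 x 2 + 221) / 5.5 = 51.09
Valid solutions in (0, 60): {36.18, 51.09} minutes.
The first occurrence is t = 36.18 minutes.
The hands form a 139-degree angle at 36.18 minutes past 2:00.

Final answer: 36.18 minutes past 2:00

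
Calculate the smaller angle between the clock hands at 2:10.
Hour hand position: 2 x 30 + 10 x 0.5 = 65 degrees
Minute hand position: 10 x 6 = 60 degrees
Difference: |65 - 60| = 5 degrees
The angle between the hands is 5 degrees

Final answer: 5 degrees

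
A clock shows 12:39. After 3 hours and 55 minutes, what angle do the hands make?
First find the time 3 hours and 55 minutes after 12:39.
Total minutes: 12 x 60 + 39 + 3 x 60 + 55 = 994.
994 mod 720 = 274 minutes = 4:34.
Now compute the angle at 4:34:
Hour hand: 4 x 30 + 34 x 0.5 = 137 degrees
Minute hand: 34 x 6 = 204 degrees
Difference: |137 - 204| = 67 degrees
The angle is 67 degrees

Final answer: 67 degrees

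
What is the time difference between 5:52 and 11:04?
From 5:52 to 11:04:
(11 x 60 + 4) - (5 x 60 + 52) = 664 - 352 = 312 minutes
= 5 hours and 12 minutes

Final answer: 5 hours and 12 minutes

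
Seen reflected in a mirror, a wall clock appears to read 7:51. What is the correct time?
Reflection across the vertical (12-6) axis maps a hand at angle A degrees to (360 - A) degrees, which sends a reading of T minutes past 12:00 to (720 - T) minutes past 12:00.
Mirror reads 7:51 = 471 minutes past 12:00.
Actual time: (720 - 471) mod 720 = 249 minutes = 4:09.

Final answer: 4:09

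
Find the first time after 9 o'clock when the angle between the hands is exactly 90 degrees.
At t minutes past 9:00, the hour hand is at 30 x 9 + 0.5t degrees and the minute hand is at 6t degrees.
The smaller angle between them is 90 degrees when |30H - 5.5t| = 90 or |30H - 5.5t| = 270.
With H = 9, solve 30 x 9 - 5.5t = +/- target for each target:
  t = (30 x 9 - 90) / 5.5 = 32.73
  t = (30 x 9 + 90) / 5.5 = 65.45 (outside (0, 60))
  t = (30 x 9 - 270) / 5.5 = 0 (outside (0, 60))
  t = (30 x 9 + 270) / 5.5 = 98.18 (outside (0, 60))
Valid solutions in (0, 60): {32.73} minutes.
The first occurrence is t = 32.73 minutes.
The hands form a 90-degree angle at 32.73 minutes past 9:00.

Final answer: 32.73 minutes past 9:00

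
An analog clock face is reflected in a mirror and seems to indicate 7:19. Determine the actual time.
Reflection across the vertical (12-6) axis maps a hand at angle A degrees to (360 - A) degrees, which sends a reading of T minutes past 12:00 to (720 - T) minutes past 12:00.
Mirror reads 7:19 = 439 minutes past 12:00.
Actual time: (720 - 439) mod 720 = 281 minutes = 4:41.

Final answer: 4:41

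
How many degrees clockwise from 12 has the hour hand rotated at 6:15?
The hour hand moves 30 degrees per hour and 0.5 degrees per minute.
At 6:15: (6) x 30 + 15 x 0.5 = 180 + 7.5 = 187.5 degrees

Final answer: 187.5 degrees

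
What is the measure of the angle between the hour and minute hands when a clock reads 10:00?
Hour hand position: 10 x 30 + 0 x 0.5 = 300 degrees
Minute hand position: 0 x 6 = 0 degrees
Difference: |300 - 0| = 300 degrees
Since 300 > 180, the smaller angle is 360 - 300 = 60 degrees

Final answer: 60 degrees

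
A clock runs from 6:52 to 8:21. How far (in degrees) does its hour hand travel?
The hour hand moves 0.5 degrees per minute.
Time elapsed: 8:21 - 6:52 = 89 minutes
Angular displacement: 89 x 0.5 = 44.5 degrees

Final answer: 44.5 degrees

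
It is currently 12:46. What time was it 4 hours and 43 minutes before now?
Starting time: 12:46 = 46 total minutes past 12:00
Subtracting: 4 hours and 43 minutes = 283 minutes
46 - 283 = -237 (negative, add 12 hours = 720) = 483 minutes
= 8 hours and 3 minutes past 12:00 = 8:03

Final answer: 8:03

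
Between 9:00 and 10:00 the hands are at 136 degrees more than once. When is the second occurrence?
At t minutes past 9:00, the hour hand is at 30 x 9 + 0.5t degrees and the minute hand is at 6t degrees.
The smaller angle between them is 136 degrees when |30H - 5.5t| = 136 or |30H - 5.5t| = 224.
With H = 9, solve 30 x 9 - 5.5t = +/- target for each target:
  t = (30 x 9 - 136) / 5.5 = 24.36
  t = (30 x 9 + 136) / 5.5 = 73.82 (outside (0, 60))
  t = (30 x 9 - 224) / 5.5 = 8.36
  t = (30 x 9 + 224) / 5.5 = 89.82 (outside (0, 60))
Valid solutions in (0, 60): {8.36, 24.36} minutes.
The second occurrence is t = 24.36 minutes.
The hands form a 136-degree angle at 24.36 minutes past 9:00.

Final answer: 24.36 minutes past 9:00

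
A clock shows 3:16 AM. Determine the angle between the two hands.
Hour hand position: 3 x 30 + 16 x 0.5 = 98 degrees
Minute hand position: 16 x 6 = 96 degrees
Difference: |98 - 96| = 2 degrees
The angle between the hands is 2 degrees

Final answer: 2 degrees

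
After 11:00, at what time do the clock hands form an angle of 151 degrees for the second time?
At t minutes past 11:00, the hour hand is at 30 x 11 + 0.5t degrees and the minute hand is at 6t degrees.
The smaller angle between them is 151 degrees when |30H - 5.5t| = 151 or |30H - 5.5t| = 209.
With H = 11, solve 30 x 11 - 5.5t = +/- target for each target:
  t = (30 x 11 - 151) / 5.5 = 32.55
  t = (30 x 11 + 151) / 5.5 = 87.45 (outside (0, 60))
  t = (30 x 11 - 209) / 5.5 = 22
  t = (30 x 11 + 209) / 5.5 = 98 (outside (0, 60))
Valid solutions in (0, 60): {22, 32.55} minutes.
The second occurrence is t = 32.55 minutes.
The hands form a 151-degree angle at 32.55 minutes past 11:00.

Final answer: 32.55 minutes past 11:00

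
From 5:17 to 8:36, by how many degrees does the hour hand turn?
The hour hand moves 0.5 degrees per minute.
Time elapsed: 8:36 - 5:17 = 199 minutes
Angular displacement: 199 x 0.5 = 99.5 degrees

Final answer: 99.5 degrees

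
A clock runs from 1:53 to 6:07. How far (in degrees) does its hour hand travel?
The hour hand moves 0.5 degrees per minute.
Time elapsed: 6:07 - 1:53 = 254 minutes
Angular displacement: 254 x 0.5 = 127 degrees

Final answer: 127 degrees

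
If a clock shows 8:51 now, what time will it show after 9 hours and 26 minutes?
Starting time: 8:51
Adding 26 minutes to 51 minutes: 51 + 26 = 77 minutes = 1 hour and 17 minutes
Adding 9 hours: 8 + 9 + 1 (carry) = 18 - 12 = 6
Final time: 6:17

Final answer: 6:17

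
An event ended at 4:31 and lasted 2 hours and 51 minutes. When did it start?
Starting time: 4:31 = 271 total minutes past 12:00
Subtracting: 2 hours and 51 minutes = 171 minutes
271 - 171 = 100 minutes
= 1 hour and 40 minutes past 12:00 = 1:40

Final answer: 1:40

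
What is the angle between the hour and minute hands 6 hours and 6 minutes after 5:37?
First find the time 6 hours and 6 minutes after 5:37.
Total minutes: 5 x 60 + 37 + 6 x 60 + 6 = 703.
703 mod 720 = 703 minutes = 11:43.
Now compute the angle at 11:43:
Hour hand: 11 x 30 + 43 x 0.5 = 351.5 degrees
Minute hand: 43 x 6 = 258 degrees
Difference: |351.5 - 258| = 93.5 degrees
The angle is 93.5 degrees

Final answer: 93.5 degrees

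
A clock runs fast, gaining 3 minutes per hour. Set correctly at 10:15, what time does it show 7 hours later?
For every 60 true minutes, the faulty clock advances 60 + 3 = 63 minutes.
True elapsed: 7 hours = 420 minutes.
Faulty clock advances: 420 x 63/60 = 441 minutes (drift: 21 minutes ahead).
Shown time: 10:15 + 441 minutes = 5:36.

Final answer: 5:36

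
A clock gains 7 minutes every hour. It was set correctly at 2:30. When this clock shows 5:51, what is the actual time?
For every 60 true minutes, the faulty clock advances 67 minutes, so 1 faulty-clock minute corresponds to 60/67 true minutes.
From 2:30 to 5:51 on the faulty dial is 201 minutes.
True elapsed: 201 x 60/67 = 180 minutes = 3 hours.
True time: 2:30 + 3 hours = 5:30.

Final answer: 5:30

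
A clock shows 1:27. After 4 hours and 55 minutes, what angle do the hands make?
First find the time 4 hours and 55 minutes after 1:27.
Total minutes: 1 x 60 + 27 + 4 x 60 + 55 = 382.
382 mod 720 = 382 minutes = 6:22.
Now compute the angle at 6:22:
Hour hand: 6 x 30 + 22 x 0.5 = 191 degrees
Minute hand: 22 x 6 = 132 degrees
Difference: |191 - 132| = 59 degrees
The angle is 59 degrees

Final answer: 59 degrees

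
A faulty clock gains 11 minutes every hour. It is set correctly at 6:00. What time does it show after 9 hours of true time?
For every 60 true minutes, the faulty clock advances 60 + 11 = 71 minutes.
True elapsed: 9 hours = 540 minutes.
Faulty clock advances: 540 x 71/60 = 639 minutes (drift: 99 minutes ahead).
Shown time: 6:00 + 639 minutes = 4:39.

Final answer: 4:39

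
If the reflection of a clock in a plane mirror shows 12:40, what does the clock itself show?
Reflection across the vertical (12-6) axis maps a hand at angle A degrees to (360 - A) degrees, which sends a reading of T minutes past 12:00 to (720 - T) minutes past 12:00.
Mirror reads 12:40 = 40 minutes past 12:00.
Actual time: (720 - 40) mod 720 = 680 minutes = 11:20.

Final answer: 11:20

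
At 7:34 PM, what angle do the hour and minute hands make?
Hour hand position: 7 x 30 + 34 x 0.5 = 227 degrees
Minute hand position: 34 x 6 = 204 degrees
Difference: |227 - 204| = 23 degrees
The angle between the hands is 23 degrees

Final answer: 23 degrees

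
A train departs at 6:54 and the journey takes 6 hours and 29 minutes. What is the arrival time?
Starting time: 6:54
Adding 29 minutes to 54 minutes: 54 + 29 = 83 minutes = 1 hour and 23 minutes
Adding 6 hours: 6 + 6 + 1 (carry) = 13 - 12 = 1
Final time: 1:23

Final answer: 1:23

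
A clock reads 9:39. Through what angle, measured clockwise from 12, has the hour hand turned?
The hour hand moves 30 degrees per hour and 0.5 degrees per minute.
At 9:39: (9) x 30 + 39 x 0.5 = 270 + 19.5 = 289.5 degrees

Final answer: 289.5 degrees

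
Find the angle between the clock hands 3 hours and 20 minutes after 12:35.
First find the time 3 hours and 20 minutes after 12:35.
Total minutes: 12 x 60 + 35 + 3 x 60 + 20 = 955.
955 mod 720 = 235 minutes = 3:55.
Now compute the angle at 3:55:
Hour hand: 3 x 30 + 55 x 0.5 = 117.5 degrees
Minute hand: 55 x 6 = 330 degrees
Difference: |117.5 - 330| = 212.5 degrees
Smaller angle: 360 - 212.5 = 147.5 degrees

Final answer: 147.5 degrees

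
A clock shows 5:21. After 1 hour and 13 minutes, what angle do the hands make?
First find the time 1 hour and 13 minutes after 5:21.
Total minutes: 5 x 60 + 21 + 1 x 60 + 13 = 394.
394 mod 720 = 394 minutes = 6:34.
Now compute the angle at 6:34:
Hour hand: 6 x 30 + 34 x 0.5 = 197 degrees
Minute hand: 34 x 6 = 204 degrees
Difference: |197 - 204| = 7 degrees
The angle is 7 degrees

Final answer: 7 degrees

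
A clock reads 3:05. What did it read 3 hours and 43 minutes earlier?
Starting time: 3:05 = 185 total minutes past 12:00
Subtracting: 3 hours and 43 minutes = 223 minutes
185 - 223 = -38 (negative, add 12 hours = 720) = 682 minutes
= 11 hours and 22 minutes past 12:00 = 11:22

Final answer: 11:22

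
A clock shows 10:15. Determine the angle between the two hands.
Hour hand position: 10 x 30 + 15 x 0.5 = 307.5 degrees
Minute hand position: 15 x 6 = 90 degrees
Difference: |307.5 - 90| = 217.5 degrees
Since 217.5 > 180, the smaller angle is 360 - 217.5 = 142.5 degrees

Final answer: 142.5 degrees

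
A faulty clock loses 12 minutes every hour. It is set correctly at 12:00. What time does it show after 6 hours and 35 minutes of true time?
For every 60 true minutes, the faulty clock advances 60 - 12 = 48 minutes.
True elapsed: 6 hours and 35 minutes = 395 minutes.
Faulty clock advances: 395 x 48/60 = 316 minutes (drift: 79 minutes behind).
Shown time: 12:00 + 316 minutes = 5:16.

Final answer: 5:16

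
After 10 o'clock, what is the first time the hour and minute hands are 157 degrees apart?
At t minutes past 10:00, the hour hand is at 30 x 10 + 0.5t degrees and the minute hand is at 6t degrees.
The smaller angle between them is 157 degrees when |30H - 5.5t| = 157 or |30H - 5.5t| = 203.
With H = 10, solve 30 x 10 - 5.5t = +/- target for each target:
  t = (30 x 10 - 157) / 5.5 = 26
  t = (30 x 10 + 157) / 5.5 = 83.09 (outside (0, 60))
  t = (30 x 10 - 203) / 5.5 = 17.64
  t = (30 x 10 + 203) / 5.5 = 91.45 (outside (0, 60))
Valid solutions in (0, 60): {17.64, 26} minutes.
The first occurrence is t = 17.64 minutes.
The hands form a 157-degree angle at 17.64 minutes past 10:00.

Final answer: 17.64 minutes past 10:00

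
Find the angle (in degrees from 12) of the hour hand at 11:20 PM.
The hour hand moves 30 degrees per hour and 0.5 degrees per minute.
At 11:20: (11) x 30 + 20 x 0.5 = 330 + 10 = 340 degrees

Final answer: 340 degrees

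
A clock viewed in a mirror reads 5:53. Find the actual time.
Reflection across the vertical (12-6) axis maps a hand at angle A degrees to (360 - A) degrees, which sends a reading of T minutes past 12:00 to (720 - T) minutes past 12:00.
Mirror reads 5:53 = 353 minutes past 12:00.
Actual time: (720 - 353) mod 720 = 367 minutes = 6:07.

Final answer: 6:07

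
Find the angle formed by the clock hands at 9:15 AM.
Hour hand position: 9 x 30 + 15 x 0.5 = 277.5 degrees
Minute hand position: 15 x 6 = 90 degrees
Difference: |277.5 - 90| = 187.5 degrees
Since 187.5 > 180, the smaller angle is 360 - 187.5 = 172.5 degrees

Final answer: 172.5 degrees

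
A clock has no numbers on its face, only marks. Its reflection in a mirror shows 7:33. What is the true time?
Reflection across the vertical (12-6) axis maps a hand at angle A degrees to (360 - A) degrees, which sends a reading of T minutes past 12:00 to (720 - T) minutes past 12:00.
Mirror reads 7:33 = 453 minutes past 12:00.
Actual time: (720 - 453) mod 720 = 267 minutes = 4:27.

Final answer: 4:27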